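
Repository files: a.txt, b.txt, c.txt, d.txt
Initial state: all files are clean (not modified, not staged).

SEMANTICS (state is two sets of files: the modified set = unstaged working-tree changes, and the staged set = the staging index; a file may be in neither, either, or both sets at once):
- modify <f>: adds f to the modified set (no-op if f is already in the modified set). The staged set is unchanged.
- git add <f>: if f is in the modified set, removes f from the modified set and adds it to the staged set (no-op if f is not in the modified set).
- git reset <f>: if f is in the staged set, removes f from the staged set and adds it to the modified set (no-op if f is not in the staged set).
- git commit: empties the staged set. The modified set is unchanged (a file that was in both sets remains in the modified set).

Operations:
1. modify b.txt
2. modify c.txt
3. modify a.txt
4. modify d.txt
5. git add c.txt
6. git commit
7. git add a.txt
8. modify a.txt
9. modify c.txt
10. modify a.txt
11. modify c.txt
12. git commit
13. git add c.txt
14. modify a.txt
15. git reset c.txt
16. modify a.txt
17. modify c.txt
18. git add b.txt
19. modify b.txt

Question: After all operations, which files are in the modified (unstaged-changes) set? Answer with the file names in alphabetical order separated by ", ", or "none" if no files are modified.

Answer: a.txt, b.txt, c.txt, d.txt

Derivation:
After op 1 (modify b.txt): modified={b.txt} staged={none}
After op 2 (modify c.txt): modified={b.txt, c.txt} staged={none}
After op 3 (modify a.txt): modified={a.txt, b.txt, c.txt} staged={none}
After op 4 (modify d.txt): modified={a.txt, b.txt, c.txt, d.txt} staged={none}
After op 5 (git add c.txt): modified={a.txt, b.txt, d.txt} staged={c.txt}
After op 6 (git commit): modified={a.txt, b.txt, d.txt} staged={none}
After op 7 (git add a.txt): modified={b.txt, d.txt} staged={a.txt}
After op 8 (modify a.txt): modified={a.txt, b.txt, d.txt} staged={a.txt}
After op 9 (modify c.txt): modified={a.txt, b.txt, c.txt, d.txt} staged={a.txt}
After op 10 (modify a.txt): modified={a.txt, b.txt, c.txt, d.txt} staged={a.txt}
After op 11 (modify c.txt): modified={a.txt, b.txt, c.txt, d.txt} staged={a.txt}
After op 12 (git commit): modified={a.txt, b.txt, c.txt, d.txt} staged={none}
After op 13 (git add c.txt): modified={a.txt, b.txt, d.txt} staged={c.txt}
After op 14 (modify a.txt): modified={a.txt, b.txt, d.txt} staged={c.txt}
After op 15 (git reset c.txt): modified={a.txt, b.txt, c.txt, d.txt} staged={none}
After op 16 (modify a.txt): modified={a.txt, b.txt, c.txt, d.txt} staged={none}
After op 17 (modify c.txt): modified={a.txt, b.txt, c.txt, d.txt} staged={none}
After op 18 (git add b.txt): modified={a.txt, c.txt, d.txt} staged={b.txt}
After op 19 (modify b.txt): modified={a.txt, b.txt, c.txt, d.txt} staged={b.txt}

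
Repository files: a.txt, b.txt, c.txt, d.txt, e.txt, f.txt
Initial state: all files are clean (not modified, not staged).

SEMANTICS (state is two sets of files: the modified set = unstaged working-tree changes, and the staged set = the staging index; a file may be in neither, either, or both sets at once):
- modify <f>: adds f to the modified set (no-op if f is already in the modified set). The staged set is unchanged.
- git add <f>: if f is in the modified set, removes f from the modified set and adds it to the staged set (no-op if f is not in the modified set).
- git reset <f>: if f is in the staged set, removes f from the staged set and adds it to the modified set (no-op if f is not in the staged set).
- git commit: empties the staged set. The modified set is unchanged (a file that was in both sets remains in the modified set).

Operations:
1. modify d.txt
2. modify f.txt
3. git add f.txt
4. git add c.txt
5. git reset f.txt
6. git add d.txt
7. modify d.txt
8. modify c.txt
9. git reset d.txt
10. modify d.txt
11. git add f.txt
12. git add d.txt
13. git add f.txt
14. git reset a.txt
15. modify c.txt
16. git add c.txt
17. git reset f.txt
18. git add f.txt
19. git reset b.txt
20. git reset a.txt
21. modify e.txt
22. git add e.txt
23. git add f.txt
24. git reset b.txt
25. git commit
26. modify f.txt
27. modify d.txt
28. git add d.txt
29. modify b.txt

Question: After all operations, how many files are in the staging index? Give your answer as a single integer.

Answer: 1

Derivation:
After op 1 (modify d.txt): modified={d.txt} staged={none}
After op 2 (modify f.txt): modified={d.txt, f.txt} staged={none}
After op 3 (git add f.txt): modified={d.txt} staged={f.txt}
After op 4 (git add c.txt): modified={d.txt} staged={f.txt}
After op 5 (git reset f.txt): modified={d.txt, f.txt} staged={none}
After op 6 (git add d.txt): modified={f.txt} staged={d.txt}
After op 7 (modify d.txt): modified={d.txt, f.txt} staged={d.txt}
After op 8 (modify c.txt): modified={c.txt, d.txt, f.txt} staged={d.txt}
After op 9 (git reset d.txt): modified={c.txt, d.txt, f.txt} staged={none}
After op 10 (modify d.txt): modified={c.txt, d.txt, f.txt} staged={none}
After op 11 (git add f.txt): modified={c.txt, d.txt} staged={f.txt}
After op 12 (git add d.txt): modified={c.txt} staged={d.txt, f.txt}
After op 13 (git add f.txt): modified={c.txt} staged={d.txt, f.txt}
After op 14 (git reset a.txt): modified={c.txt} staged={d.txt, f.txt}
After op 15 (modify c.txt): modified={c.txt} staged={d.txt, f.txt}
After op 16 (git add c.txt): modified={none} staged={c.txt, d.txt, f.txt}
After op 17 (git reset f.txt): modified={f.txt} staged={c.txt, d.txt}
After op 18 (git add f.txt): modified={none} staged={c.txt, d.txt, f.txt}
After op 19 (git reset b.txt): modified={none} staged={c.txt, d.txt, f.txt}
After op 20 (git reset a.txt): modified={none} staged={c.txt, d.txt, f.txt}
After op 21 (modify e.txt): modified={e.txt} staged={c.txt, d.txt, f.txt}
After op 22 (git add e.txt): modified={none} staged={c.txt, d.txt, e.txt, f.txt}
After op 23 (git add f.txt): modified={none} staged={c.txt, d.txt, e.txt, f.txt}
After op 24 (git reset b.txt): modified={none} staged={c.txt, d.txt, e.txt, f.txt}
After op 25 (git commit): modified={none} staged={none}
After op 26 (modify f.txt): modified={f.txt} staged={none}
After op 27 (modify d.txt): modified={d.txt, f.txt} staged={none}
After op 28 (git add d.txt): modified={f.txt} staged={d.txt}
After op 29 (modify b.txt): modified={b.txt, f.txt} staged={d.txt}
Final staged set: {d.txt} -> count=1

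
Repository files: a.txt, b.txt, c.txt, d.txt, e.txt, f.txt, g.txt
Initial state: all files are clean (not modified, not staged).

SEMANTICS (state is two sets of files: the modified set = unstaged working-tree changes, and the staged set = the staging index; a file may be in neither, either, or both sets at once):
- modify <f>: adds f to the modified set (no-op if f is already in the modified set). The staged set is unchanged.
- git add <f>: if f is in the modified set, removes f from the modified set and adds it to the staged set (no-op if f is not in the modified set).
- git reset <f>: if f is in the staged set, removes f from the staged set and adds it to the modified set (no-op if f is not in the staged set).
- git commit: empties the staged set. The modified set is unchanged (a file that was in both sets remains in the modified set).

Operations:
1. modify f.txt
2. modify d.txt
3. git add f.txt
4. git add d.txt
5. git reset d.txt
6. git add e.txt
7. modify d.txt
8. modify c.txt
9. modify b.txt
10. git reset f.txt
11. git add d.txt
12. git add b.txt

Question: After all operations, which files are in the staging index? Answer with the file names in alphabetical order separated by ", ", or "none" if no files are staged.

After op 1 (modify f.txt): modified={f.txt} staged={none}
After op 2 (modify d.txt): modified={d.txt, f.txt} staged={none}
After op 3 (git add f.txt): modified={d.txt} staged={f.txt}
After op 4 (git add d.txt): modified={none} staged={d.txt, f.txt}
After op 5 (git reset d.txt): modified={d.txt} staged={f.txt}
After op 6 (git add e.txt): modified={d.txt} staged={f.txt}
After op 7 (modify d.txt): modified={d.txt} staged={f.txt}
After op 8 (modify c.txt): modified={c.txt, d.txt} staged={f.txt}
After op 9 (modify b.txt): modified={b.txt, c.txt, d.txt} staged={f.txt}
After op 10 (git reset f.txt): modified={b.txt, c.txt, d.txt, f.txt} staged={none}
After op 11 (git add d.txt): modified={b.txt, c.txt, f.txt} staged={d.txt}
After op 12 (git add b.txt): modified={c.txt, f.txt} staged={b.txt, d.txt}

Answer: b.txt, d.txt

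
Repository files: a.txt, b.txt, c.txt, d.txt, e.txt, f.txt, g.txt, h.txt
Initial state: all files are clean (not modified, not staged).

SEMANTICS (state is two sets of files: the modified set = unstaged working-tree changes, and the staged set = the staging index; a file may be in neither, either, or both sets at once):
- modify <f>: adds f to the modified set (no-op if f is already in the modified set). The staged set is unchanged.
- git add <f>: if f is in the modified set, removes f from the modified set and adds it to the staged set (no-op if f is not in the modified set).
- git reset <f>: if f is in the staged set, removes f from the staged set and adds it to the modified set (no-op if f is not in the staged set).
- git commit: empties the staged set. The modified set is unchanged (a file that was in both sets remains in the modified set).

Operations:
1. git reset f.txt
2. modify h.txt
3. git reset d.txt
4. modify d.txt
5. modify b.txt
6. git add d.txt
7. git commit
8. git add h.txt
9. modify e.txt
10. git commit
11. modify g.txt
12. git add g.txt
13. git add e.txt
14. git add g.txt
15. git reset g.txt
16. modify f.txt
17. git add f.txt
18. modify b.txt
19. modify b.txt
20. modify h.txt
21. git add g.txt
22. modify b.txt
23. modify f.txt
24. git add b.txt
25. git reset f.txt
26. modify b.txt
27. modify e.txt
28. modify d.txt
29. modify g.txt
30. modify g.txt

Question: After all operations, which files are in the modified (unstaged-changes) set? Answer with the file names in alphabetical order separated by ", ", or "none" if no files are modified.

Answer: b.txt, d.txt, e.txt, f.txt, g.txt, h.txt

Derivation:
After op 1 (git reset f.txt): modified={none} staged={none}
After op 2 (modify h.txt): modified={h.txt} staged={none}
After op 3 (git reset d.txt): modified={h.txt} staged={none}
After op 4 (modify d.txt): modified={d.txt, h.txt} staged={none}
After op 5 (modify b.txt): modified={b.txt, d.txt, h.txt} staged={none}
After op 6 (git add d.txt): modified={b.txt, h.txt} staged={d.txt}
After op 7 (git commit): modified={b.txt, h.txt} staged={none}
After op 8 (git add h.txt): modified={b.txt} staged={h.txt}
After op 9 (modify e.txt): modified={b.txt, e.txt} staged={h.txt}
After op 10 (git commit): modified={b.txt, e.txt} staged={none}
After op 11 (modify g.txt): modified={b.txt, e.txt, g.txt} staged={none}
After op 12 (git add g.txt): modified={b.txt, e.txt} staged={g.txt}
After op 13 (git add e.txt): modified={b.txt} staged={e.txt, g.txt}
After op 14 (git add g.txt): modified={b.txt} staged={e.txt, g.txt}
After op 15 (git reset g.txt): modified={b.txt, g.txt} staged={e.txt}
After op 16 (modify f.txt): modified={b.txt, f.txt, g.txt} staged={e.txt}
After op 17 (git add f.txt): modified={b.txt, g.txt} staged={e.txt, f.txt}
After op 18 (modify b.txt): modified={b.txt, g.txt} staged={e.txt, f.txt}
After op 19 (modify b.txt): modified={b.txt, g.txt} staged={e.txt, f.txt}
After op 20 (modify h.txt): modified={b.txt, g.txt, h.txt} staged={e.txt, f.txt}
After op 21 (git add g.txt): modified={b.txt, h.txt} staged={e.txt, f.txt, g.txt}
After op 22 (modify b.txt): modified={b.txt, h.txt} staged={e.txt, f.txt, g.txt}
After op 23 (modify f.txt): modified={b.txt, f.txt, h.txt} staged={e.txt, f.txt, g.txt}
After op 24 (git add b.txt): modified={f.txt, h.txt} staged={b.txt, e.txt, f.txt, g.txt}
After op 25 (git reset f.txt): modified={f.txt, h.txt} staged={b.txt, e.txt, g.txt}
After op 26 (modify b.txt): modified={b.txt, f.txt, h.txt} staged={b.txt, e.txt, g.txt}
After op 27 (modify e.txt): modified={b.txt, e.txt, f.txt, h.txt} staged={b.txt, e.txt, g.txt}
After op 28 (modify d.txt): modified={b.txt, d.txt, e.txt, f.txt, h.txt} staged={b.txt, e.txt, g.txt}
After op 29 (modify g.txt): modified={b.txt, d.txt, e.txt, f.txt, g.txt, h.txt} staged={b.txt, e.txt, g.txt}
After op 30 (modify g.txt): modified={b.txt, d.txt, e.txt, f.txt, g.txt, h.txt} staged={b.txt, e.txt, g.txt}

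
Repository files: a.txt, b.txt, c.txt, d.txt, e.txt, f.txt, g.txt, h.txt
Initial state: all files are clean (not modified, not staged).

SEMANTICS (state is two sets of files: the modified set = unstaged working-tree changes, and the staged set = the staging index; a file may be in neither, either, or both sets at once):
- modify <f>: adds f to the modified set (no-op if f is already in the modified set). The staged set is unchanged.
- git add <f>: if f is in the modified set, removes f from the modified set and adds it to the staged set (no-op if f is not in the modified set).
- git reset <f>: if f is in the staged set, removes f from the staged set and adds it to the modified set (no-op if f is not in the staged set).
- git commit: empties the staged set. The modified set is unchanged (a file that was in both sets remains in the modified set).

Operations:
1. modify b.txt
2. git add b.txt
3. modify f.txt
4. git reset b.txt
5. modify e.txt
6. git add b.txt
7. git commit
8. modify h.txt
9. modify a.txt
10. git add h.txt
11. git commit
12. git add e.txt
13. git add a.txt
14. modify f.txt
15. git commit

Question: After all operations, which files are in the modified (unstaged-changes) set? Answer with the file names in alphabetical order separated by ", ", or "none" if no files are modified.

After op 1 (modify b.txt): modified={b.txt} staged={none}
After op 2 (git add b.txt): modified={none} staged={b.txt}
After op 3 (modify f.txt): modified={f.txt} staged={b.txt}
After op 4 (git reset b.txt): modified={b.txt, f.txt} staged={none}
After op 5 (modify e.txt): modified={b.txt, e.txt, f.txt} staged={none}
After op 6 (git add b.txt): modified={e.txt, f.txt} staged={b.txt}
After op 7 (git commit): modified={e.txt, f.txt} staged={none}
After op 8 (modify h.txt): modified={e.txt, f.txt, h.txt} staged={none}
After op 9 (modify a.txt): modified={a.txt, e.txt, f.txt, h.txt} staged={none}
After op 10 (git add h.txt): modified={a.txt, e.txt, f.txt} staged={h.txt}
After op 11 (git commit): modified={a.txt, e.txt, f.txt} staged={none}
After op 12 (git add e.txt): modified={a.txt, f.txt} staged={e.txt}
After op 13 (git add a.txt): modified={f.txt} staged={a.txt, e.txt}
After op 14 (modify f.txt): modified={f.txt} staged={a.txt, e.txt}
After op 15 (git commit): modified={f.txt} staged={none}

Answer: f.txt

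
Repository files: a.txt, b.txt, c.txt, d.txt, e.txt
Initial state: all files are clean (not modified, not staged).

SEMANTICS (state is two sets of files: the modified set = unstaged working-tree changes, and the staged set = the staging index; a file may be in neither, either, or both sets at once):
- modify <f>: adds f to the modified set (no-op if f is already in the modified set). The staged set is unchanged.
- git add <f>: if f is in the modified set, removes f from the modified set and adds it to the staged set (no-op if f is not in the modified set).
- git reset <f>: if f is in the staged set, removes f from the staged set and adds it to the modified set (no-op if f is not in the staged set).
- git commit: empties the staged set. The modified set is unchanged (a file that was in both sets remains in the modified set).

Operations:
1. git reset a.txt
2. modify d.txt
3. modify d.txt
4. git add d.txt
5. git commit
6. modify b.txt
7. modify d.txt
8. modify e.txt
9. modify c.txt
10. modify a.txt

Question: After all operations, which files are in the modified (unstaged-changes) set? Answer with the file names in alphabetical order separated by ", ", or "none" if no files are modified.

After op 1 (git reset a.txt): modified={none} staged={none}
After op 2 (modify d.txt): modified={d.txt} staged={none}
After op 3 (modify d.txt): modified={d.txt} staged={none}
After op 4 (git add d.txt): modified={none} staged={d.txt}
After op 5 (git commit): modified={none} staged={none}
After op 6 (modify b.txt): modified={b.txt} staged={none}
After op 7 (modify d.txt): modified={b.txt, d.txt} staged={none}
After op 8 (modify e.txt): modified={b.txt, d.txt, e.txt} staged={none}
After op 9 (modify c.txt): modified={b.txt, c.txt, d.txt, e.txt} staged={none}
After op 10 (modify a.txt): modified={a.txt, b.txt, c.txt, d.txt, e.txt} staged={none}

Answer: a.txt, b.txt, c.txt, d.txt, e.txt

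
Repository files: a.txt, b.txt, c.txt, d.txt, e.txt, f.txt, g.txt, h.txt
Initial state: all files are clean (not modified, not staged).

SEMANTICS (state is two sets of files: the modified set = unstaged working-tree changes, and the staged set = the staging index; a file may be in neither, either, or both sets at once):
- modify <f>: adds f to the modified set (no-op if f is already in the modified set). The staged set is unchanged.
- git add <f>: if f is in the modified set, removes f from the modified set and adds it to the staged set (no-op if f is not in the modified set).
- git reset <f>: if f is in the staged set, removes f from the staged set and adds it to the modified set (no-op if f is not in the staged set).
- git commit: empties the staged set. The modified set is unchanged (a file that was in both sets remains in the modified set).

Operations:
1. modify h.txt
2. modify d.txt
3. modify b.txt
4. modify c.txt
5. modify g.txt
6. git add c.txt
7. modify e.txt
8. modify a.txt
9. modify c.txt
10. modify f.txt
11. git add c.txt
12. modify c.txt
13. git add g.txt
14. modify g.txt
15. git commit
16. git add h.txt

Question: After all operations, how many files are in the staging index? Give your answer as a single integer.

After op 1 (modify h.txt): modified={h.txt} staged={none}
After op 2 (modify d.txt): modified={d.txt, h.txt} staged={none}
After op 3 (modify b.txt): modified={b.txt, d.txt, h.txt} staged={none}
After op 4 (modify c.txt): modified={b.txt, c.txt, d.txt, h.txt} staged={none}
After op 5 (modify g.txt): modified={b.txt, c.txt, d.txt, g.txt, h.txt} staged={none}
After op 6 (git add c.txt): modified={b.txt, d.txt, g.txt, h.txt} staged={c.txt}
After op 7 (modify e.txt): modified={b.txt, d.txt, e.txt, g.txt, h.txt} staged={c.txt}
After op 8 (modify a.txt): modified={a.txt, b.txt, d.txt, e.txt, g.txt, h.txt} staged={c.txt}
After op 9 (modify c.txt): modified={a.txt, b.txt, c.txt, d.txt, e.txt, g.txt, h.txt} staged={c.txt}
After op 10 (modify f.txt): modified={a.txt, b.txt, c.txt, d.txt, e.txt, f.txt, g.txt, h.txt} staged={c.txt}
After op 11 (git add c.txt): modified={a.txt, b.txt, d.txt, e.txt, f.txt, g.txt, h.txt} staged={c.txt}
After op 12 (modify c.txt): modified={a.txt, b.txt, c.txt, d.txt, e.txt, f.txt, g.txt, h.txt} staged={c.txt}
After op 13 (git add g.txt): modified={a.txt, b.txt, c.txt, d.txt, e.txt, f.txt, h.txt} staged={c.txt, g.txt}
After op 14 (modify g.txt): modified={a.txt, b.txt, c.txt, d.txt, e.txt, f.txt, g.txt, h.txt} staged={c.txt, g.txt}
After op 15 (git commit): modified={a.txt, b.txt, c.txt, d.txt, e.txt, f.txt, g.txt, h.txt} staged={none}
After op 16 (git add h.txt): modified={a.txt, b.txt, c.txt, d.txt, e.txt, f.txt, g.txt} staged={h.txt}
Final staged set: {h.txt} -> count=1

Answer: 1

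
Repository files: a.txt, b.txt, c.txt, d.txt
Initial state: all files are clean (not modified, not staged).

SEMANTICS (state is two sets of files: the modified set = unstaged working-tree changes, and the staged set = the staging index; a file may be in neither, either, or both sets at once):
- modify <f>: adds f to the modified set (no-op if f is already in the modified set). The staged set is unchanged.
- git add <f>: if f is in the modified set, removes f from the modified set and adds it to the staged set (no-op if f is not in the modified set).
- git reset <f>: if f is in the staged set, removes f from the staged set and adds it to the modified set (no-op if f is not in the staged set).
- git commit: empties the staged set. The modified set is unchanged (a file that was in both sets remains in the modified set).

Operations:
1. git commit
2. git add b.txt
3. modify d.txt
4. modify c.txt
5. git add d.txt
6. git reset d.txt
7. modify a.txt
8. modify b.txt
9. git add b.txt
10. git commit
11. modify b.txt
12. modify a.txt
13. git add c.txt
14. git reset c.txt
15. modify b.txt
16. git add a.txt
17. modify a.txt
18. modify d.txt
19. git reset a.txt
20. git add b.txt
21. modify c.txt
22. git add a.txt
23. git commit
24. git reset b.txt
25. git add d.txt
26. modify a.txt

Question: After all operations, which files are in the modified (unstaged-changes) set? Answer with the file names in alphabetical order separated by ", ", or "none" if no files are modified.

After op 1 (git commit): modified={none} staged={none}
After op 2 (git add b.txt): modified={none} staged={none}
After op 3 (modify d.txt): modified={d.txt} staged={none}
After op 4 (modify c.txt): modified={c.txt, d.txt} staged={none}
After op 5 (git add d.txt): modified={c.txt} staged={d.txt}
After op 6 (git reset d.txt): modified={c.txt, d.txt} staged={none}
After op 7 (modify a.txt): modified={a.txt, c.txt, d.txt} staged={none}
After op 8 (modify b.txt): modified={a.txt, b.txt, c.txt, d.txt} staged={none}
After op 9 (git add b.txt): modified={a.txt, c.txt, d.txt} staged={b.txt}
After op 10 (git commit): modified={a.txt, c.txt, d.txt} staged={none}
After op 11 (modify b.txt): modified={a.txt, b.txt, c.txt, d.txt} staged={none}
After op 12 (modify a.txt): modified={a.txt, b.txt, c.txt, d.txt} staged={none}
After op 13 (git add c.txt): modified={a.txt, b.txt, d.txt} staged={c.txt}
After op 14 (git reset c.txt): modified={a.txt, b.txt, c.txt, d.txt} staged={none}
After op 15 (modify b.txt): modified={a.txt, b.txt, c.txt, d.txt} staged={none}
After op 16 (git add a.txt): modified={b.txt, c.txt, d.txt} staged={a.txt}
After op 17 (modify a.txt): modified={a.txt, b.txt, c.txt, d.txt} staged={a.txt}
After op 18 (modify d.txt): modified={a.txt, b.txt, c.txt, d.txt} staged={a.txt}
After op 19 (git reset a.txt): modified={a.txt, b.txt, c.txt, d.txt} staged={none}
After op 20 (git add b.txt): modified={a.txt, c.txt, d.txt} staged={b.txt}
After op 21 (modify c.txt): modified={a.txt, c.txt, d.txt} staged={b.txt}
After op 22 (git add a.txt): modified={c.txt, d.txt} staged={a.txt, b.txt}
After op 23 (git commit): modified={c.txt, d.txt} staged={none}
After op 24 (git reset b.txt): modified={c.txt, d.txt} staged={none}
After op 25 (git add d.txt): modified={c.txt} staged={d.txt}
After op 26 (modify a.txt): modified={a.txt, c.txt} staged={d.txt}

Answer: a.txt, c.txt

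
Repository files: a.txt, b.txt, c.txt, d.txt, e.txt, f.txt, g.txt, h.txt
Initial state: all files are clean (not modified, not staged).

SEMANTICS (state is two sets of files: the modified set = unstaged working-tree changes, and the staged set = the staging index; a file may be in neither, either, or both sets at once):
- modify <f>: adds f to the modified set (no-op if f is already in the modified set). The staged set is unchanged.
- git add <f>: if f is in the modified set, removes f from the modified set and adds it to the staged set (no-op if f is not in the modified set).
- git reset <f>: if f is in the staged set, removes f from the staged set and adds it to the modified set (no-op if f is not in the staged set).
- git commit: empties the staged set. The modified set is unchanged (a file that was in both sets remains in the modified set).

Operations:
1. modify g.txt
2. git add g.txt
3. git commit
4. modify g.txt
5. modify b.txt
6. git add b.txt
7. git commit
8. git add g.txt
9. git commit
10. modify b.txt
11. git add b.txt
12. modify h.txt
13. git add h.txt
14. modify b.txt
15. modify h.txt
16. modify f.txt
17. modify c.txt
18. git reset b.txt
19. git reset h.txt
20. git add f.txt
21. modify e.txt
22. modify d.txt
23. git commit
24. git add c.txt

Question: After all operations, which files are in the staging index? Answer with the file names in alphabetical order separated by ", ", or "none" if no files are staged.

After op 1 (modify g.txt): modified={g.txt} staged={none}
After op 2 (git add g.txt): modified={none} staged={g.txt}
After op 3 (git commit): modified={none} staged={none}
After op 4 (modify g.txt): modified={g.txt} staged={none}
After op 5 (modify b.txt): modified={b.txt, g.txt} staged={none}
After op 6 (git add b.txt): modified={g.txt} staged={b.txt}
After op 7 (git commit): modified={g.txt} staged={none}
After op 8 (git add g.txt): modified={none} staged={g.txt}
After op 9 (git commit): modified={none} staged={none}
After op 10 (modify b.txt): modified={b.txt} staged={none}
After op 11 (git add b.txt): modified={none} staged={b.txt}
After op 12 (modify h.txt): modified={h.txt} staged={b.txt}
After op 13 (git add h.txt): modified={none} staged={b.txt, h.txt}
After op 14 (modify b.txt): modified={b.txt} staged={b.txt, h.txt}
After op 15 (modify h.txt): modified={b.txt, h.txt} staged={b.txt, h.txt}
After op 16 (modify f.txt): modified={b.txt, f.txt, h.txt} staged={b.txt, h.txt}
After op 17 (modify c.txt): modified={b.txt, c.txt, f.txt, h.txt} staged={b.txt, h.txt}
After op 18 (git reset b.txt): modified={b.txt, c.txt, f.txt, h.txt} staged={h.txt}
After op 19 (git reset h.txt): modified={b.txt, c.txt, f.txt, h.txt} staged={none}
After op 20 (git add f.txt): modified={b.txt, c.txt, h.txt} staged={f.txt}
After op 21 (modify e.txt): modified={b.txt, c.txt, e.txt, h.txt} staged={f.txt}
After op 22 (modify d.txt): modified={b.txt, c.txt, d.txt, e.txt, h.txt} staged={f.txt}
After op 23 (git commit): modified={b.txt, c.txt, d.txt, e.txt, h.txt} staged={none}
After op 24 (git add c.txt): modified={b.txt, d.txt, e.txt, h.txt} staged={c.txt}

Answer: c.txt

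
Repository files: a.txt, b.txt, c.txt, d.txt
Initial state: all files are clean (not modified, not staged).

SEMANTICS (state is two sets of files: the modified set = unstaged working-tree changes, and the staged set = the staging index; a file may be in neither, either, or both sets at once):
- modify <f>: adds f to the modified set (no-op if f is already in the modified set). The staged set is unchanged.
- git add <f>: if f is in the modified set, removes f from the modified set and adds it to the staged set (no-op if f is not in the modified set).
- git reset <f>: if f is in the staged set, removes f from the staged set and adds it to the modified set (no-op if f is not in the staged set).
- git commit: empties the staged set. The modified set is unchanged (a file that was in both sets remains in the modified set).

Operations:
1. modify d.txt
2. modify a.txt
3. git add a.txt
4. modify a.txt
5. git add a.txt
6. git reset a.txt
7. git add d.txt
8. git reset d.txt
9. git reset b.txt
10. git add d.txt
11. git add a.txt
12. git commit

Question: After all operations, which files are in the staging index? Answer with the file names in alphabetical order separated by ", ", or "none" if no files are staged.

After op 1 (modify d.txt): modified={d.txt} staged={none}
After op 2 (modify a.txt): modified={a.txt, d.txt} staged={none}
After op 3 (git add a.txt): modified={d.txt} staged={a.txt}
After op 4 (modify a.txt): modified={a.txt, d.txt} staged={a.txt}
After op 5 (git add a.txt): modified={d.txt} staged={a.txt}
After op 6 (git reset a.txt): modified={a.txt, d.txt} staged={none}
After op 7 (git add d.txt): modified={a.txt} staged={d.txt}
After op 8 (git reset d.txt): modified={a.txt, d.txt} staged={none}
After op 9 (git reset b.txt): modified={a.txt, d.txt} staged={none}
After op 10 (git add d.txt): modified={a.txt} staged={d.txt}
After op 11 (git add a.txt): modified={none} staged={a.txt, d.txt}
After op 12 (git commit): modified={none} staged={none}

Answer: none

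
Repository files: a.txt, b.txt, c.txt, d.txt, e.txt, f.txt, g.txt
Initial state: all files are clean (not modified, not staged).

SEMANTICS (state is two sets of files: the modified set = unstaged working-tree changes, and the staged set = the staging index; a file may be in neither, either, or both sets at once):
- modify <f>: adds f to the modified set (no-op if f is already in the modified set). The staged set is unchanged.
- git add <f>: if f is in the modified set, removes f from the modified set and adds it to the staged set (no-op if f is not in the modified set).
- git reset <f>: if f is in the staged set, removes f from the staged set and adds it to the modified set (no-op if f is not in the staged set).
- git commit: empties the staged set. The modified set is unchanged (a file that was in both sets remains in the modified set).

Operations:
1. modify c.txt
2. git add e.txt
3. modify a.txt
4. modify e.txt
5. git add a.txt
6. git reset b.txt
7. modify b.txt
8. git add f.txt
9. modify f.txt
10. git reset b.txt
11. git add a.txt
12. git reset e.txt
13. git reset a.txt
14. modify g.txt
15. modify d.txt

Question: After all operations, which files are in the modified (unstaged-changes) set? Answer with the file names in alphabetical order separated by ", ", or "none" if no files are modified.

After op 1 (modify c.txt): modified={c.txt} staged={none}
After op 2 (git add e.txt): modified={c.txt} staged={none}
After op 3 (modify a.txt): modified={a.txt, c.txt} staged={none}
After op 4 (modify e.txt): modified={a.txt, c.txt, e.txt} staged={none}
After op 5 (git add a.txt): modified={c.txt, e.txt} staged={a.txt}
After op 6 (git reset b.txt): modified={c.txt, e.txt} staged={a.txt}
After op 7 (modify b.txt): modified={b.txt, c.txt, e.txt} staged={a.txt}
After op 8 (git add f.txt): modified={b.txt, c.txt, e.txt} staged={a.txt}
After op 9 (modify f.txt): modified={b.txt, c.txt, e.txt, f.txt} staged={a.txt}
After op 10 (git reset b.txt): modified={b.txt, c.txt, e.txt, f.txt} staged={a.txt}
After op 11 (git add a.txt): modified={b.txt, c.txt, e.txt, f.txt} staged={a.txt}
After op 12 (git reset e.txt): modified={b.txt, c.txt, e.txt, f.txt} staged={a.txt}
After op 13 (git reset a.txt): modified={a.txt, b.txt, c.txt, e.txt, f.txt} staged={none}
After op 14 (modify g.txt): modified={a.txt, b.txt, c.txt, e.txt, f.txt, g.txt} staged={none}
After op 15 (modify d.txt): modified={a.txt, b.txt, c.txt, d.txt, e.txt, f.txt, g.txt} staged={none}

Answer: a.txt, b.txt, c.txt, d.txt, e.txt, f.txt, g.txt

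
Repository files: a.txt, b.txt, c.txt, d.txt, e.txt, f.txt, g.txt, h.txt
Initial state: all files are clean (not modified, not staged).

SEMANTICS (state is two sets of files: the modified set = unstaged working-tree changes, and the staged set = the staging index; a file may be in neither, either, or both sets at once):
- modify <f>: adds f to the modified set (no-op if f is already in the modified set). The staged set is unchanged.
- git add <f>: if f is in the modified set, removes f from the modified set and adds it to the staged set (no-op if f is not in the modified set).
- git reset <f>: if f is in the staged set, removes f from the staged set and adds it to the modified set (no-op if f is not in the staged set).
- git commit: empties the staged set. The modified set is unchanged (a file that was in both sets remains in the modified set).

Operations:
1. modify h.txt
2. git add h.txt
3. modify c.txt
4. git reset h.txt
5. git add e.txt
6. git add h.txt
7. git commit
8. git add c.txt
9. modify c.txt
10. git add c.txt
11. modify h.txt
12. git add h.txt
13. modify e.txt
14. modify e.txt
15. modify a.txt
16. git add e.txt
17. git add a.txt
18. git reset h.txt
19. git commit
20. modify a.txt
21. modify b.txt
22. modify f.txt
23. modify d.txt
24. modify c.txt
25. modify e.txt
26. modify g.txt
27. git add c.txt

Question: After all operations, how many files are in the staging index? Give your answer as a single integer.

After op 1 (modify h.txt): modified={h.txt} staged={none}
After op 2 (git add h.txt): modified={none} staged={h.txt}
After op 3 (modify c.txt): modified={c.txt} staged={h.txt}
After op 4 (git reset h.txt): modified={c.txt, h.txt} staged={none}
After op 5 (git add e.txt): modified={c.txt, h.txt} staged={none}
After op 6 (git add h.txt): modified={c.txt} staged={h.txt}
After op 7 (git commit): modified={c.txt} staged={none}
After op 8 (git add c.txt): modified={none} staged={c.txt}
After op 9 (modify c.txt): modified={c.txt} staged={c.txt}
After op 10 (git add c.txt): modified={none} staged={c.txt}
After op 11 (modify h.txt): modified={h.txt} staged={c.txt}
After op 12 (git add h.txt): modified={none} staged={c.txt, h.txt}
After op 13 (modify e.txt): modified={e.txt} staged={c.txt, h.txt}
After op 14 (modify e.txt): modified={e.txt} staged={c.txt, h.txt}
After op 15 (modify a.txt): modified={a.txt, e.txt} staged={c.txt, h.txt}
After op 16 (git add e.txt): modified={a.txt} staged={c.txt, e.txt, h.txt}
After op 17 (git add a.txt): modified={none} staged={a.txt, c.txt, e.txt, h.txt}
After op 18 (git reset h.txt): modified={h.txt} staged={a.txt, c.txt, e.txt}
After op 19 (git commit): modified={h.txt} staged={none}
After op 20 (modify a.txt): modified={a.txt, h.txt} staged={none}
After op 21 (modify b.txt): modified={a.txt, b.txt, h.txt} staged={none}
After op 22 (modify f.txt): modified={a.txt, b.txt, f.txt, h.txt} staged={none}
After op 23 (modify d.txt): modified={a.txt, b.txt, d.txt, f.txt, h.txt} staged={none}
After op 24 (modify c.txt): modified={a.txt, b.txt, c.txt, d.txt, f.txt, h.txt} staged={none}
After op 25 (modify e.txt): modified={a.txt, b.txt, c.txt, d.txt, e.txt, f.txt, h.txt} staged={none}
After op 26 (modify g.txt): modified={a.txt, b.txt, c.txt, d.txt, e.txt, f.txt, g.txt, h.txt} staged={none}
After op 27 (git add c.txt): modified={a.txt, b.txt, d.txt, e.txt, f.txt, g.txt, h.txt} staged={c.txt}
Final staged set: {c.txt} -> count=1

Answer: 1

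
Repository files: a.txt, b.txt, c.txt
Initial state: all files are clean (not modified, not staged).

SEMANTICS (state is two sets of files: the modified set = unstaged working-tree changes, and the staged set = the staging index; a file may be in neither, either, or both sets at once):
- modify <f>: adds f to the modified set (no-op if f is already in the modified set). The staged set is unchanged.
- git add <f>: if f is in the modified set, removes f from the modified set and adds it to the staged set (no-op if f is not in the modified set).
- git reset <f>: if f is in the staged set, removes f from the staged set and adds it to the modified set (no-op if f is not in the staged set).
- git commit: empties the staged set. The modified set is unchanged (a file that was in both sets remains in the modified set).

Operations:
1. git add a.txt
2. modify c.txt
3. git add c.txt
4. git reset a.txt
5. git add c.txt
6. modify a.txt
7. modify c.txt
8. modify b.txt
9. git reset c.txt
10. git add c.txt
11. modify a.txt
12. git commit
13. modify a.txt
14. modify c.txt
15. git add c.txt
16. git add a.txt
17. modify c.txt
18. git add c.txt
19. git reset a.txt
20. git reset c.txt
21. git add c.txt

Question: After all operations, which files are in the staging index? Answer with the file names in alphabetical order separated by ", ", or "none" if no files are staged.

Answer: c.txt

Derivation:
After op 1 (git add a.txt): modified={none} staged={none}
After op 2 (modify c.txt): modified={c.txt} staged={none}
After op 3 (git add c.txt): modified={none} staged={c.txt}
After op 4 (git reset a.txt): modified={none} staged={c.txt}
After op 5 (git add c.txt): modified={none} staged={c.txt}
After op 6 (modify a.txt): modified={a.txt} staged={c.txt}
After op 7 (modify c.txt): modified={a.txt, c.txt} staged={c.txt}
After op 8 (modify b.txt): modified={a.txt, b.txt, c.txt} staged={c.txt}
After op 9 (git reset c.txt): modified={a.txt, b.txt, c.txt} staged={none}
After op 10 (git add c.txt): modified={a.txt, b.txt} staged={c.txt}
After op 11 (modify a.txt): modified={a.txt, b.txt} staged={c.txt}
After op 12 (git commit): modified={a.txt, b.txt} staged={none}
After op 13 (modify a.txt): modified={a.txt, b.txt} staged={none}
After op 14 (modify c.txt): modified={a.txt, b.txt, c.txt} staged={none}
After op 15 (git add c.txt): modified={a.txt, b.txt} staged={c.txt}
After op 16 (git add a.txt): modified={b.txt} staged={a.txt, c.txt}
After op 17 (modify c.txt): modified={b.txt, c.txt} staged={a.txt, c.txt}
After op 18 (git add c.txt): modified={b.txt} staged={a.txt, c.txt}
After op 19 (git reset a.txt): modified={a.txt, b.txt} staged={c.txt}
After op 20 (git reset c.txt): modified={a.txt, b.txt, c.txt} staged={none}
After op 21 (git add c.txt): modified={a.txt, b.txt} staged={c.txt}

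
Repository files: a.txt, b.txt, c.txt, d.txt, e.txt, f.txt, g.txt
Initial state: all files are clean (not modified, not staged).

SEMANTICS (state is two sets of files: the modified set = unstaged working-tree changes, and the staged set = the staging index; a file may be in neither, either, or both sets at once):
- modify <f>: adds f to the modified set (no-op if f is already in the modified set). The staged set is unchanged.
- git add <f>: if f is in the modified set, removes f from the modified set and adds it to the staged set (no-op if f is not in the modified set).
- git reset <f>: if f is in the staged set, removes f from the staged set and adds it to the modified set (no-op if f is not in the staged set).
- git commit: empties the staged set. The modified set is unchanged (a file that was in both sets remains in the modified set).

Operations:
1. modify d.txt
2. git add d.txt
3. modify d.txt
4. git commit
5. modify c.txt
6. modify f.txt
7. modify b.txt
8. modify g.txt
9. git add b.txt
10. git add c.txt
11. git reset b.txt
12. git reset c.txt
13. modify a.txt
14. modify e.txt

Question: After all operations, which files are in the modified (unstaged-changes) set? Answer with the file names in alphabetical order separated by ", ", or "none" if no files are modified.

Answer: a.txt, b.txt, c.txt, d.txt, e.txt, f.txt, g.txt

Derivation:
After op 1 (modify d.txt): modified={d.txt} staged={none}
After op 2 (git add d.txt): modified={none} staged={d.txt}
After op 3 (modify d.txt): modified={d.txt} staged={d.txt}
After op 4 (git commit): modified={d.txt} staged={none}
After op 5 (modify c.txt): modified={c.txt, d.txt} staged={none}
After op 6 (modify f.txt): modified={c.txt, d.txt, f.txt} staged={none}
After op 7 (modify b.txt): modified={b.txt, c.txt, d.txt, f.txt} staged={none}
After op 8 (modify g.txt): modified={b.txt, c.txt, d.txt, f.txt, g.txt} staged={none}
After op 9 (git add b.txt): modified={c.txt, d.txt, f.txt, g.txt} staged={b.txt}
After op 10 (git add c.txt): modified={d.txt, f.txt, g.txt} staged={b.txt, c.txt}
After op 11 (git reset b.txt): modified={b.txt, d.txt, f.txt, g.txt} staged={c.txt}
After op 12 (git reset c.txt): modified={b.txt, c.txt, d.txt, f.txt, g.txt} staged={none}
After op 13 (modify a.txt): modified={a.txt, b.txt, c.txt, d.txt, f.txt, g.txt} staged={none}
After op 14 (modify e.txt): modified={a.txt, b.txt, c.txt, d.txt, e.txt, f.txt, g.txt} staged={none}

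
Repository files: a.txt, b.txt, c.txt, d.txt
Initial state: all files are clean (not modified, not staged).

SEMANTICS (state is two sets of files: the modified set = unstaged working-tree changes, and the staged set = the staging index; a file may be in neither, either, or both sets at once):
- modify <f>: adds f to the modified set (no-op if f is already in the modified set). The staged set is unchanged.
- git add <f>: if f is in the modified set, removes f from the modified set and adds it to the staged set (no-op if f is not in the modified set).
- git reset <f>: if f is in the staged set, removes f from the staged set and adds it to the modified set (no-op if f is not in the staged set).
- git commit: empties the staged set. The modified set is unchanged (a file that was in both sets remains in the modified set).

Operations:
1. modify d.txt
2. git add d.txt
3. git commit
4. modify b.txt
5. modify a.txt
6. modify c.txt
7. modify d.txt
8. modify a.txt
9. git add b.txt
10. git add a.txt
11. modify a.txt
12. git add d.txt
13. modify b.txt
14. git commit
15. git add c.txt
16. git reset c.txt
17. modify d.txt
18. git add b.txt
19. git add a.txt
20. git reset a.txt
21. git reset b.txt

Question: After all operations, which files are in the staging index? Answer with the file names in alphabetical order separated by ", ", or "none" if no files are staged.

Answer: none

Derivation:
After op 1 (modify d.txt): modified={d.txt} staged={none}
After op 2 (git add d.txt): modified={none} staged={d.txt}
After op 3 (git commit): modified={none} staged={none}
After op 4 (modify b.txt): modified={b.txt} staged={none}
After op 5 (modify a.txt): modified={a.txt, b.txt} staged={none}
After op 6 (modify c.txt): modified={a.txt, b.txt, c.txt} staged={none}
After op 7 (modify d.txt): modified={a.txt, b.txt, c.txt, d.txt} staged={none}
After op 8 (modify a.txt): modified={a.txt, b.txt, c.txt, d.txt} staged={none}
After op 9 (git add b.txt): modified={a.txt, c.txt, d.txt} staged={b.txt}
After op 10 (git add a.txt): modified={c.txt, d.txt} staged={a.txt, b.txt}
After op 11 (modify a.txt): modified={a.txt, c.txt, d.txt} staged={a.txt, b.txt}
After op 12 (git add d.txt): modified={a.txt, c.txt} staged={a.txt, b.txt, d.txt}
After op 13 (modify b.txt): modified={a.txt, b.txt, c.txt} staged={a.txt, b.txt, d.txt}
After op 14 (git commit): modified={a.txt, b.txt, c.txt} staged={none}
After op 15 (git add c.txt): modified={a.txt, b.txt} staged={c.txt}
After op 16 (git reset c.txt): modified={a.txt, b.txt, c.txt} staged={none}
After op 17 (modify d.txt): modified={a.txt, b.txt, c.txt, d.txt} staged={none}
After op 18 (git add b.txt): modified={a.txt, c.txt, d.txt} staged={b.txt}
After op 19 (git add a.txt): modified={c.txt, d.txt} staged={a.txt, b.txt}
After op 20 (git reset a.txt): modified={a.txt, c.txt, d.txt} staged={b.txt}
After op 21 (git reset b.txt): modified={a.txt, b.txt, c.txt, d.txt} staged={none}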